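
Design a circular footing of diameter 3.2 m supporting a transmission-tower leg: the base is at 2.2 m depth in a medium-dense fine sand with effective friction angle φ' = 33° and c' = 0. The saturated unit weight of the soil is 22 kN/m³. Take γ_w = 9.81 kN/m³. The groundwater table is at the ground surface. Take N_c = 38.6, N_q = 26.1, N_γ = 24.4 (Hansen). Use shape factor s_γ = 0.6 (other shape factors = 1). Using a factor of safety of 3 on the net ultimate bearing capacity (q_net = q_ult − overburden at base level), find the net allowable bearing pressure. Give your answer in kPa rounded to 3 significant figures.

q_all(net) ≈ 320 kPa

Water table at ground surface, so effective unit weight γ' = 22 − 9.81 = 12.19 kN/m³ is used throughout; overburden q = 12.19 × 2.2 = 26.818 kPa; the same γ' applies in the ½γBN_γ term.
Surcharge term q·N_q = 26.818 × 26.1 = 699.95 kPa; self-weight term 0.5·γ·B·N_γ·s_γ = 0.5 × 12.19 × 3.2 × 24.4 × 0.6 = 285.54 kPa.
q_ult = 699.95 + 285.54 = 985.49 kPa.
q_net = 985.49 − 26.818 = 958.67 kPa.
q_all(net) = 958.67 / 3 = 319.56 kPa.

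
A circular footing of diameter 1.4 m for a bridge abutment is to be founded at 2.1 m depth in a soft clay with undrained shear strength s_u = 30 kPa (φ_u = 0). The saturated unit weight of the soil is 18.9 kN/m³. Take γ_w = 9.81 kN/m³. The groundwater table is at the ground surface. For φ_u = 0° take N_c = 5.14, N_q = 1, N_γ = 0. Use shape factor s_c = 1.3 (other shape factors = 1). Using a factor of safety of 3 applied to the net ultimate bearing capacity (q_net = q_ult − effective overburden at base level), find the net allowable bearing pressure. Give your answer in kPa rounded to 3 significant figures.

q_all(net) ≈ 66.8 kPa

Water table at ground surface, so effective unit weight γ' = 18.9 − 9.81 = 9.09 kN/m³ is used throughout; overburden q = 9.09 × 2.1 = 19.089 kPa.
Cohesion term c·N_c·s_c = 30 × 5.14 × 1.3 = 200.46 kPa; surcharge term q·N_q = 19.089 × 1 = 19.089 kPa.
q_ult = 200.46 + 19.089 = 219.55 kPa.
Net ultimate: q_net = 219.55 − 19.089 = 200.46 kPa.
q_all(net) = 200.46 / 3 = 66.82 kPa.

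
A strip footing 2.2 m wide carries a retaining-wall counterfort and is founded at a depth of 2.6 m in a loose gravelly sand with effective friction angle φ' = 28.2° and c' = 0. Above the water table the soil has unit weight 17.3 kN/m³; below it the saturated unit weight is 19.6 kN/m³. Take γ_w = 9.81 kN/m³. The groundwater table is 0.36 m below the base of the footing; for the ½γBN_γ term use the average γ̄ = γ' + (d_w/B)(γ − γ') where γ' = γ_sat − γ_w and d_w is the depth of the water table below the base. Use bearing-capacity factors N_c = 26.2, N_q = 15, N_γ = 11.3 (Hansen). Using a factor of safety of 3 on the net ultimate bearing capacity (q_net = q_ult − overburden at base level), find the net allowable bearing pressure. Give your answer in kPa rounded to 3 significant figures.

q = γ·D_f = 17.3 × 2.6 = 44.98 kPa.
γ' = 9.79 kN/m³; averaging over the depth B below the base, γ̄ = γ' + (d_w/B)(γ − γ') = 11.019 kN/m³.
q·N_q = 44.98 × 15 = 674.7 kPa
0.5·γ·B·N_γ = 0.5 × 11.019 × 2.2 × 11.3 = 136.97 kPa
q_ult = 674.7 + 136.97 = 811.67 kPa.
q_net = 811.67 − 44.98 = 766.69 kPa.
q_all(net) = 766.69 / 3 = 255.56 kPa.

q_all(net) ≈ 256 kPa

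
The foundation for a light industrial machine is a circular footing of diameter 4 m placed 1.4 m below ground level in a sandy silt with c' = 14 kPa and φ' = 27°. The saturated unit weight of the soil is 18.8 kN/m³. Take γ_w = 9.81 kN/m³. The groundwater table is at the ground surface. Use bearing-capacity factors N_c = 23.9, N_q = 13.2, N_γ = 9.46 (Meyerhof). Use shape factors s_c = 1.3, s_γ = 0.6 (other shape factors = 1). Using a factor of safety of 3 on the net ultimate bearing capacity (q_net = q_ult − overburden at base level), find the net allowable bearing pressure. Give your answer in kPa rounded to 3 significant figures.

q_all(net) ≈ 230 kPa

Water table at ground surface, so effective unit weight γ' = 18.8 − 9.81 = 8.99 kN/m³ is used throughout; overburden q = 8.99 × 1.4 = 12.586 kPa; the same γ' applies in the ½γBN_γ term.
Cohesion term c·N_c·s_c = 14 × 23.9 × 1.3 = 434.98 kPa; surcharge term q·N_q = 12.586 × 13.2 = 166.14 kPa; self-weight term 0.5·γ·B·N_γ·s_γ = 0.5 × 8.99 × 4 × 9.46 × 0.6 = 102.05 kPa.
q_ult = 434.98 + 166.14 + 102.05 = 703.17 kPa.
q_net = 703.17 − 12.586 = 690.58 kPa.
q_all(net) = 690.58 / 3 = 230.19 kPa.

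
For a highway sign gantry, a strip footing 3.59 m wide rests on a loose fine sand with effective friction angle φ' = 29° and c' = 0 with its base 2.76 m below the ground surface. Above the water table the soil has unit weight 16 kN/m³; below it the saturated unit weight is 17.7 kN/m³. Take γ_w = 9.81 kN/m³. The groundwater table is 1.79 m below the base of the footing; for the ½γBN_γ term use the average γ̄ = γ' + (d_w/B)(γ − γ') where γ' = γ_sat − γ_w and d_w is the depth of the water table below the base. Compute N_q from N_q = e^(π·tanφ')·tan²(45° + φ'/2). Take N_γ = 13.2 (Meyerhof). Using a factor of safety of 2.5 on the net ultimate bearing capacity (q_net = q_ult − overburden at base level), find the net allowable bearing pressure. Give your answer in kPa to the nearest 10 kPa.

q_all(net) ≈ 390 kPa

N_q = e^(π·tan29°)·tan²(59.5°) = 16.44.
Effective surcharge at the founding depth q = γ·D_f = 16 × 2.76 = 44.16 kPa.
With d_w = 1.79 m < B, γ̄ = 7.89 + (1.79/3.59) × (16 − 7.89) = 11.934 kN/m³.
q_ult = q·N_q + 0.5·γ·B·N_γ
     = 44.16 × 16.443 + 0.5 × 11.934 × 3.59 × 13.2
     = 726.14 + 282.76 = 1008.9 kPa.
q_net = 1008.9 − 44.16 = 964.73 kPa.
q_all(net) = 964.73 / 2.5 = 385.89 kPa.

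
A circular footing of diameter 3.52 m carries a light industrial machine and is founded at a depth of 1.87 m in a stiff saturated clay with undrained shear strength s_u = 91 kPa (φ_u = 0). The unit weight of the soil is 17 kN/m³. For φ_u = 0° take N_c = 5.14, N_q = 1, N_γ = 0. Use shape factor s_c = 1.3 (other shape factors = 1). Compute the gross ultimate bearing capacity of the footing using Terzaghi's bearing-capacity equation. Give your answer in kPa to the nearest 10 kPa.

q_ult ≈ 640 kPa

Overburden at base level: q = 17 × 1.87 = 31.79 kPa.
Cohesion term c·N_c·s_c = 91 × 5.14 × 1.3 = 608.06 kPa; surcharge term q·N_q = 31.79 × 1 = 31.79 kPa.
q_ult = 608.06 + 31.79 = 639.85 kPa.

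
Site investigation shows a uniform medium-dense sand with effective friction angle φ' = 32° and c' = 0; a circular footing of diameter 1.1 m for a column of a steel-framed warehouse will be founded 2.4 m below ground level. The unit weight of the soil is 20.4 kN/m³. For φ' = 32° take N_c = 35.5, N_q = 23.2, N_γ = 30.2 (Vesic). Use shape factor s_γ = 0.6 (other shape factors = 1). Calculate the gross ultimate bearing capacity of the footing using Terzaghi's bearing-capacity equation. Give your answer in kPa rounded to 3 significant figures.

q = γ·D_f = 20.4 × 2.4 = 48.96 kPa.
q·N_q = 48.96 × 23.2 = 1135.9 kPa
0.5·γ·B·N_γ·s_γ = 0.5 × 20.4 × 1.1 × 30.2 × 0.6 = 203.31 kPa
q_ult = 1135.9 + 203.31 = 1339.2 kPa.

q_ult ≈ 1340 kPa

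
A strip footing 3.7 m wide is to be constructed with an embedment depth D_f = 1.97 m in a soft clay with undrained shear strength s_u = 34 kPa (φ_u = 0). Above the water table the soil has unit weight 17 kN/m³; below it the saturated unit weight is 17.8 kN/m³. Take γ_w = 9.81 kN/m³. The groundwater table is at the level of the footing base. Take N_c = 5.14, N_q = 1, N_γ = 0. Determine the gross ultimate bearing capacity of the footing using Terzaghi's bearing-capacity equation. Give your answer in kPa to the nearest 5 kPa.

Overburden at base level: q = 17 × 1.97 = 33.49 kPa.
Cohesion term c·N_c = 34 × 5.14 = 174.76 kPa; surcharge term q·N_q = 33.49 × 1 = 33.49 kPa.
q_ult = 174.76 + 33.49 = 208.25 kPa.

q_ult ≈ 210 kPa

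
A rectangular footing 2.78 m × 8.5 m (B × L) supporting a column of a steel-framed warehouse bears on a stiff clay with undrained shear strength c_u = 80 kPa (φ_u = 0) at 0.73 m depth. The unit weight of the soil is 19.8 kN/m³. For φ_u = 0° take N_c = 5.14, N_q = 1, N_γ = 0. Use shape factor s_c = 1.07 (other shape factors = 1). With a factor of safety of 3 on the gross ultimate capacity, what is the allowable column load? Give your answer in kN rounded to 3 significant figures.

P_all ≈ 3580 kN

q = γ·D_f = 19.8 × 0.73 = 14.454 kPa.
c·N_c·s_c = 80 × 5.14 × 1.07 = 439.98 kPa
q·N_q = 14.454 × 1 = 14.454 kPa
q_ult = 439.98 + 14.454 = 454.44 kPa.
Gross allowable pressure q_all = 454.44 / 3 = 151.48 kPa.
Footing area = 23.63 m², so allowable column load = 151.48 × 23.63 = 3579.5 kN.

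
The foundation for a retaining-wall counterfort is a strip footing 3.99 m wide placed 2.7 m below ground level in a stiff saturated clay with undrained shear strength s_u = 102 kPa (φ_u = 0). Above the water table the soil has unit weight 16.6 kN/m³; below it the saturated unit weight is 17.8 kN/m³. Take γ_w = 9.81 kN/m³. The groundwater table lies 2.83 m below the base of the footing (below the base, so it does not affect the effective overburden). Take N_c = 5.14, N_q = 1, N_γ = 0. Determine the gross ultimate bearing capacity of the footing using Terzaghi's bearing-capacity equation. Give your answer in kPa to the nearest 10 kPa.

Overburden at base level: q = 16.6 × 2.7 = 44.82 kPa.
Cohesion term c·N_c = 102 × 5.14 = 524.28 kPa; surcharge term q·N_q = 44.82 × 1 = 44.82 kPa.
q_ult = 524.28 + 44.82 = 569.1 kPa.

q_ult ≈ 570 kPa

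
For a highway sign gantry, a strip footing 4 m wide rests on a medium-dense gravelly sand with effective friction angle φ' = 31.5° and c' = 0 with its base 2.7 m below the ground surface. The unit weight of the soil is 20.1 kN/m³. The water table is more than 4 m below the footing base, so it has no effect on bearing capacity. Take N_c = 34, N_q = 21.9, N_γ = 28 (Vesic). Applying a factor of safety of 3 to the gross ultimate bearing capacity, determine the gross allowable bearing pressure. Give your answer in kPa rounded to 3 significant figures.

Overburden at base level: q = 20.1 × 2.7 = 54.27 kPa.
Surcharge term q·N_q = 54.27 × 21.9 = 1188.5 kPa; self-weight term 0.5·γ·B·N_γ = 0.5 × 20.1 × 4 × 28 = 1125.6 kPa.
q_ult = 1188.5 + 1125.6 = 2314.1 kPa.
q_all = q_ult / FS = 2314.1 / 3 = 771.37 kPa.

q_all ≈ 771 kPa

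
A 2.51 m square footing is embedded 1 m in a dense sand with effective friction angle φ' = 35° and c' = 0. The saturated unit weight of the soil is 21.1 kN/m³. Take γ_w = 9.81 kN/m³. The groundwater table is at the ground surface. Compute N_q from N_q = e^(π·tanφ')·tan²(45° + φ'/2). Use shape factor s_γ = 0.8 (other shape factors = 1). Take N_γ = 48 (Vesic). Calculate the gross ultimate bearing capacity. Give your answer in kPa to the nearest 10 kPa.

tan35° = 0.7002, so N_q = e^(π×0.7002)·tan²(62.5°) = 9.023 × 3.69 = 33.3.
With the water table at the surface the whole profile is submerged: γ' = 21.1 − 9.81 = 11.29 kN/m³, so q = γ'·D_f = 11.29 kPa; the same γ' applies in the ½γBN_γ term.
q_ult = q·N_q + 0.5·γ·B·N_γ·s_γ
     = 11.29 × 33.296 + 0.5 × 11.29 × 2.51 × 48 × 0.8
     = 375.91 + 544.09 = 920 kPa.

q_ult ≈ 920 kPa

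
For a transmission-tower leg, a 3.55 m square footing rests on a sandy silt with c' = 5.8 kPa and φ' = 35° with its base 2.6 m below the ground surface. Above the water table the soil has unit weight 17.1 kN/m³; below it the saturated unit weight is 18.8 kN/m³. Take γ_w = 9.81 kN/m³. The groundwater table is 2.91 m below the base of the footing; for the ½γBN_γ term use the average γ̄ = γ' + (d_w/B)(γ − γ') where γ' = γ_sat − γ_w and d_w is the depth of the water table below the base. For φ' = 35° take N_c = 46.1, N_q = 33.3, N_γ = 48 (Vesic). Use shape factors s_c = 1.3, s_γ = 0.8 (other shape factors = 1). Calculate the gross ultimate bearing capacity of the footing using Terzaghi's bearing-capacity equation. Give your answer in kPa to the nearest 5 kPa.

q_ult ≈ 2895 kPa

q = γ·D_f = 17.1 × 2.6 = 44.46 kPa.
γ' = 8.99 kN/m³; averaging over the depth B below the base, γ̄ = γ' + (d_w/B)(γ − γ') = 15.638 kN/m³.
c·N_c·s_c = 5.8 × 46.1 × 1.3 = 347.59 kPa
q·N_q = 44.46 × 33.3 = 1480.5 kPa
0.5·γ·B·N_γ·s_γ = 0.5 × 15.638 × 3.55 × 48 × 0.8 = 1065.9 kPa
q_ult = 347.59 + 1480.5 + 1065.9 = 2894 kPa.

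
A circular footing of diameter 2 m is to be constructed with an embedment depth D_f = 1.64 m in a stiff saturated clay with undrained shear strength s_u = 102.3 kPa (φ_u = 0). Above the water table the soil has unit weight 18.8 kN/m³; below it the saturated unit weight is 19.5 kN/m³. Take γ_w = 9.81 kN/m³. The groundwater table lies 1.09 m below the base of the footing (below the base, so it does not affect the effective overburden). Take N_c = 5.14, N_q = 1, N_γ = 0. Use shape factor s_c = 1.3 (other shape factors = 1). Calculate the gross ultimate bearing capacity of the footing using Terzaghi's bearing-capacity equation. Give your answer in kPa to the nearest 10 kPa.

q = γ·D_f = 18.8 × 1.64 = 30.832 kPa.
c·N_c·s_c = 102.3 × 5.14 × 1.3 = 683.57 kPa
q·N_q = 30.832 × 1 = 30.832 kPa
q_ult = 683.57 + 30.832 = 714.4 kPa.

q_ult ≈ 710 kPa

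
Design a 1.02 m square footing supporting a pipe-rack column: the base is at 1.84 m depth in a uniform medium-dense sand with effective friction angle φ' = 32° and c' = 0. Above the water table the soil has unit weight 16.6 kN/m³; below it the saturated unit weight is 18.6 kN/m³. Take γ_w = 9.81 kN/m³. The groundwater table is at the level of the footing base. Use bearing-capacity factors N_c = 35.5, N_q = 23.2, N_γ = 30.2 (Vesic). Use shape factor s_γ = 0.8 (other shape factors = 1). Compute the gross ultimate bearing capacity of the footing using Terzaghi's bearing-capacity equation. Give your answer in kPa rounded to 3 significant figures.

Effective surcharge at the founding depth q = γ·D_f = 16.6 × 1.84 = 30.544 kPa.
The water table coincides with the base, so in the self-weight term γ → γ' = 8.79 kN/m³.
q_ult = q·N_q + 0.5·γ·B·N_γ·s_γ
     = 30.544 × 23.2 + 0.5 × 8.79 × 1.02 × 30.2 × 0.8
     = 708.62 + 108.31 = 816.93 kPa.

q_ult ≈ 817 kPa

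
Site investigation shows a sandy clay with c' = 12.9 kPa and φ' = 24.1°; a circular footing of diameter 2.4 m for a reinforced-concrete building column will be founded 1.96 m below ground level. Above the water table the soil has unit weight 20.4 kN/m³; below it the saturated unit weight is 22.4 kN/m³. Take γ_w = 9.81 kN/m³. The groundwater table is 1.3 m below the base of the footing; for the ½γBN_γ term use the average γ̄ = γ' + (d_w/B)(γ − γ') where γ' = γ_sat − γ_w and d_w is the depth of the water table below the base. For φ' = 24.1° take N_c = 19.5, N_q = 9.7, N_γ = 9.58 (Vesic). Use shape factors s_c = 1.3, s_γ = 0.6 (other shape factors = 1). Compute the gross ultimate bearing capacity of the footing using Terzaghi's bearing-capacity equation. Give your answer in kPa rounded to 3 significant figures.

q = γ·D_f = 20.4 × 1.96 = 39.984 kPa.
γ' = 12.59 kN/m³; averaging over the depth B below the base, γ̄ = γ' + (d_w/B)(γ − γ') = 16.82 kN/m³.
c·N_c·s_c = 12.9 × 19.5 × 1.3 = 327.02 kPa
q·N_q = 39.984 × 9.7 = 387.84 kPa
0.5·γ·B·N_γ·s_γ = 0.5 × 16.82 × 2.4 × 9.58 × 0.6 = 116.02 kPa
q_ult = 327.02 + 387.84 + 116.02 = 830.88 kPa.

q_ult ≈ 831 kPa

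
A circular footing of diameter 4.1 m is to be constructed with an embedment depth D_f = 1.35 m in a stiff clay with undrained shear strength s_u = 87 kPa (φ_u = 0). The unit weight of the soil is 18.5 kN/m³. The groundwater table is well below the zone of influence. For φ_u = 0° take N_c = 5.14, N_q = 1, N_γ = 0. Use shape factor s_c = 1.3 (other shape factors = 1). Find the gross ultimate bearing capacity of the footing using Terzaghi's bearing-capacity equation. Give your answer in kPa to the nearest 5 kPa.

q_ult ≈ 605 kPa

Effective surcharge at the founding depth q = γ·D_f = 18.5 × 1.35 = 24.975 kPa.
q_ult = c·N_c·s_c + q·N_q
     = 87 × 5.14 × 1.3 + 24.975 × 1
     = 581.33 + 24.975 = 606.31 kPa.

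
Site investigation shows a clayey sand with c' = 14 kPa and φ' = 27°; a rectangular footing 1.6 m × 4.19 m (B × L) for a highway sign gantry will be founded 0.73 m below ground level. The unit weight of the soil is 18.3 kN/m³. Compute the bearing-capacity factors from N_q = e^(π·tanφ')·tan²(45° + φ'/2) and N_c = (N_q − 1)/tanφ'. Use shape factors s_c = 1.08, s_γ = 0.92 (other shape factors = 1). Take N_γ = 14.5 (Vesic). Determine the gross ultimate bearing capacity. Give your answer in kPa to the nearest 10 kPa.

tan27° = 0.5095, so N_q = e^(π×0.5095)·tan²(58.5°) = 4.957 × 2.663 = 13.2.
N_c = (13.2 − 1)/tan27° = 23.94.
Overburden at base level: q = 18.3 × 0.73 = 13.359 kPa.
Cohesion term c·N_c·s_c = 14 × 23.942 × 1.08 = 362.01 kPa; surcharge term q·N_q = 13.359 × 13.199 = 176.33 kPa; self-weight term 0.5·γ·B·N_γ·s_γ = 0.5 × 18.3 × 1.6 × 14.5 × 0.92 = 195.3 kPa.
q_ult = 362.01 + 176.33 + 195.3 = 733.63 kPa.

q_ult ≈ 730 kPa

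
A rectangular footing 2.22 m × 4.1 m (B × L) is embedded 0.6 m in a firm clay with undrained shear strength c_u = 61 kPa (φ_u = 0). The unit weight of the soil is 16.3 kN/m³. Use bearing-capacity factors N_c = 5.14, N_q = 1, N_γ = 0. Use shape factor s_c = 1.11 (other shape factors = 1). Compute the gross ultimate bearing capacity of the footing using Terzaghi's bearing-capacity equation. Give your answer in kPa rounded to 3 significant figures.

Effective surcharge at the founding depth q = γ·D_f = 16.3 × 0.6 = 9.78 kPa.
q_ult = c·N_c·s_c + q·N_q
     = 61 × 5.14 × 1.11 + 9.78 × 1
     = 348.03 + 9.78 = 357.81 kPa.

q_ult ≈ 358 kPa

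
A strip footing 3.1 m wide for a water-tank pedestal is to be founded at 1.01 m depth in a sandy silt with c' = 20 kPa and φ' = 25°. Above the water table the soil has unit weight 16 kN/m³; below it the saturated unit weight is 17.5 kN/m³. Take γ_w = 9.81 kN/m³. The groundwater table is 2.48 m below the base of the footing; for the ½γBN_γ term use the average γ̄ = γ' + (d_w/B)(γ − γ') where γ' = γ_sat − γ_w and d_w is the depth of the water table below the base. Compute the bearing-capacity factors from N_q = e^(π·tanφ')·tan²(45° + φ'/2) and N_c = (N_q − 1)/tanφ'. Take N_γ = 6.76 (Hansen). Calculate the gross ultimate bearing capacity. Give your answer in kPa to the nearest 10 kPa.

tan25° = 0.4663, so N_q = e^(π×0.4663)·tan²(57.5°) = 4.327 × 2.464 = 10.66.
N_c = (10.66 − 1)/tan25° = 20.72.
Overburden at base level: q = 16 × 1.01 = 16.16 kPa.
The water table is 2.48 m below the base (< B = 3.1 m), so the ½γBN_γ term uses γ̄ = γ' + (d_w/B)(γ − γ') = 7.69 + (2.48/3.1)(16 − 7.69) = 14.338 kN/m³.
Cohesion term c·N_c = 20 × 20.721 = 414.41 kPa; surcharge term q·N_q = 16.16 × 10.662 = 172.3 kPa; self-weight term 0.5·γ·B·N_γ = 0.5 × 14.338 × 3.1 × 6.76 = 150.23 kPa.
q_ult = 414.41 + 172.3 + 150.23 = 736.94 kPa.

q_ult ≈ 740 kPa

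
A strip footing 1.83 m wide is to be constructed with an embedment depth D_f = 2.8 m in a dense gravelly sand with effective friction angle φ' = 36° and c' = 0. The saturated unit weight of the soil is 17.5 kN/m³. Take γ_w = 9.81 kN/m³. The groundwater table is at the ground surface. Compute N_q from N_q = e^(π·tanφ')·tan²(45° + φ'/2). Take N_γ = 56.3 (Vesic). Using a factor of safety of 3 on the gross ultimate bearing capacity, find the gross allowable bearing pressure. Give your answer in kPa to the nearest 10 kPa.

q_all ≈ 400 kPa

N_q = e^(π·tan36°)·tan²(63°) = 37.75.
With the water table at the surface the whole profile is submerged: γ' = 17.5 − 9.81 = 7.69 kN/m³, so q = γ'·D_f = 21.532 kPa; the same γ' applies in the ½γBN_γ term.
q_ult = q·N_q + 0.5·γ·B·N_γ
     = 21.532 × 37.752 + 0.5 × 7.69 × 1.83 × 56.3
     = 812.89 + 396.15 = 1209 kPa.
q_all = 1209 / 3 = 403.01 kPa.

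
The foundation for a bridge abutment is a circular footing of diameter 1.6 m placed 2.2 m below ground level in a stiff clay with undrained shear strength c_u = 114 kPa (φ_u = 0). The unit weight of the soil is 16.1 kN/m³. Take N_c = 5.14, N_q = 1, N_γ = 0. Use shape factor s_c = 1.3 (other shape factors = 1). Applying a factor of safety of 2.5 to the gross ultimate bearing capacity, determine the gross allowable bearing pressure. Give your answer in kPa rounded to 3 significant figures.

Effective surcharge at the founding depth q = γ·D_f = 16.1 × 2.2 = 35.42 kPa.
q_ult = c·N_c·s_c + q·N_q
     = 114 × 5.14 × 1.3 + 35.42 × 1
     = 761.75 + 35.42 = 797.17 kPa.
q_all = q_ult / FS = 797.17 / 2.5 = 318.87 kPa.

q_all ≈ 319 kPa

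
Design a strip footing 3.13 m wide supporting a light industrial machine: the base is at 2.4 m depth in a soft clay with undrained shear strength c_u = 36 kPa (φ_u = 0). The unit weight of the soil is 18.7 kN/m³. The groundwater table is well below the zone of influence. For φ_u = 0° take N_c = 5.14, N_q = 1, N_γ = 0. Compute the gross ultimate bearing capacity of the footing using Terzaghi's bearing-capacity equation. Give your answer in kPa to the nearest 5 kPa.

q = γ·D_f = 18.7 × 2.4 = 44.88 kPa.
c·N_c = 36 × 5.14 = 185.04 kPa
q·N_q = 44.88 × 1 = 44.88 kPa
q_ult = 185.04 + 44.88 = 229.92 kPa.

q_ult ≈ 230 kPa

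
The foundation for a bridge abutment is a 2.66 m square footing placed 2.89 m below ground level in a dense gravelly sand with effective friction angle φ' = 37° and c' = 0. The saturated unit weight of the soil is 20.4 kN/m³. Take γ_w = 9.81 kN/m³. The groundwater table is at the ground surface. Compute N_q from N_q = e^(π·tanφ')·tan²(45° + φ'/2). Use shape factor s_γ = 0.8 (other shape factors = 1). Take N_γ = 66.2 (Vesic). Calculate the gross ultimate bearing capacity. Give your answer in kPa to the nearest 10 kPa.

q_ult ≈ 2060 kPa

tan37° = 0.7536, so N_q = e^(π×0.7536)·tan²(63.5°) = 10.669 × 4.023 = 42.92.
γ' = 20.4 − 9.81 = 10.59 kN/m³ (submerged throughout). q = 10.59 × 2.89 = 30.605 kPa; the same γ' applies in the ½γBN_γ term.
q·N_q = 30.605 × 42.92 = 1313.6 kPa
0.5·γ·B·N_γ·s_γ = 0.5 × 10.59 × 2.66 × 66.2 × 0.8 = 745.93 kPa
q_ult = 1313.6 + 745.93 = 2059.5 kPa.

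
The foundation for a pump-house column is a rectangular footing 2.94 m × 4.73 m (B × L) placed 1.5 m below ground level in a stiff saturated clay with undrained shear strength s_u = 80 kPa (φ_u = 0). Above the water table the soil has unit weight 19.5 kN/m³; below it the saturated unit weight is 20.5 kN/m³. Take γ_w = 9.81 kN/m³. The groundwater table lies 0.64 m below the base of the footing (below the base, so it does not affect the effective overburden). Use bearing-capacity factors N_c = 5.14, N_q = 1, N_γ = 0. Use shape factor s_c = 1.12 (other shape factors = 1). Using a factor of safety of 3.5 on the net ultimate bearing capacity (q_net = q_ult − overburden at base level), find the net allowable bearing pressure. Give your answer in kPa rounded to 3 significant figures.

q = γ·D_f = 19.5 × 1.5 = 29.25 kPa.
c·N_c·s_c = 80 × 5.14 × 1.12 = 460.54 kPa
q·N_q = 29.25 × 1 = 29.25 kPa
q_ult = 460.54 + 29.25 = 489.79 kPa.
q_net = 489.79 − 29.25 = 460.54 kPa.
q_all(net) = 460.54 / 3.5 = 131.58 kPa.

q_all(net) ≈ 132 kPa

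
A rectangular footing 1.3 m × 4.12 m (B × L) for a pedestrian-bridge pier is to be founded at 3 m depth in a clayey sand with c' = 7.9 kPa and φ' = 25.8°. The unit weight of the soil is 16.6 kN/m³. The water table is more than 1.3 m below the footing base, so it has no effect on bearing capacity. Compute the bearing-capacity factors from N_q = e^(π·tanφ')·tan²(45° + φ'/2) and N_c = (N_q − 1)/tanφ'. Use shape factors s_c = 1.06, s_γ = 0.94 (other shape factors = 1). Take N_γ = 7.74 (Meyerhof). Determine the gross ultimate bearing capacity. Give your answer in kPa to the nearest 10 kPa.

tan25.8° = 0.4834, so N_q = e^(π×0.4834)·tan²(57.9°) = 4.566 × 2.541 = 11.6.
N_c = (11.6 − 1)/tan25.8° = 21.94.
q = γ·D_f = 16.6 × 3 = 49.8 kPa.
c·N_c·s_c = 7.9 × 21.936 × 1.06 = 183.69 kPa
q·N_q = 49.8 × 11.604 = 577.89 kPa
0.5·γ·B·N_γ·s_γ = 0.5 × 16.6 × 1.3 × 7.74 × 0.94 = 78.504 kPa
q_ult = 183.69 + 577.89 + 78.504 = 840.09 kPa.

q_ult ≈ 840 kPa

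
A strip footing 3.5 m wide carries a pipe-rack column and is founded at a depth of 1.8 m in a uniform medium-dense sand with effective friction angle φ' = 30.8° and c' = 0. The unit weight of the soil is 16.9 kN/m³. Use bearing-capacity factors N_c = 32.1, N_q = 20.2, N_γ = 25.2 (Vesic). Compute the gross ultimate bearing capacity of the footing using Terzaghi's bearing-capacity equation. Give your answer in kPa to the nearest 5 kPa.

Effective surcharge at the founding depth q = γ·D_f = 16.9 × 1.8 = 30.42 kPa.
q_ult = q·N_q + 0.5·γ·B·N_γ
     = 30.42 × 20.2 + 0.5 × 16.9 × 3.5 × 25.2
     = 614.48 + 745.29 = 1359.8 kPa.

q_ult ≈ 1360 kPa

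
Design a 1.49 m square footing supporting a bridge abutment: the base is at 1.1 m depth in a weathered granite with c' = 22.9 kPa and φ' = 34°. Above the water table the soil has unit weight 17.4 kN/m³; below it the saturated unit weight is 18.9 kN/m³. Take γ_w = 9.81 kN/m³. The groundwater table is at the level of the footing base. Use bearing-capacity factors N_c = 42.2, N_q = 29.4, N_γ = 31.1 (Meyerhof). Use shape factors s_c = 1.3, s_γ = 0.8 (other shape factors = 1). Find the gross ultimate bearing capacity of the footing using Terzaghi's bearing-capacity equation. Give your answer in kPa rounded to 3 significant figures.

q = γ·D_f = 17.4 × 1.1 = 19.14 kPa.
For the ½γBN_γ term take γ' = 18.9 − 9.81 = 9.09 kN/m³ (soil below base is submerged).
c·N_c·s_c = 22.9 × 42.2 × 1.3 = 1256.3 kPa
q·N_q = 19.14 × 29.4 = 562.72 kPa
0.5·γ·B·N_γ·s_γ = 0.5 × 9.09 × 1.49 × 31.1 × 0.8 = 168.49 kPa
q_ult = 1256.3 + 562.72 + 168.49 = 1987.5 kPa.

q_ult ≈ 1990 kPa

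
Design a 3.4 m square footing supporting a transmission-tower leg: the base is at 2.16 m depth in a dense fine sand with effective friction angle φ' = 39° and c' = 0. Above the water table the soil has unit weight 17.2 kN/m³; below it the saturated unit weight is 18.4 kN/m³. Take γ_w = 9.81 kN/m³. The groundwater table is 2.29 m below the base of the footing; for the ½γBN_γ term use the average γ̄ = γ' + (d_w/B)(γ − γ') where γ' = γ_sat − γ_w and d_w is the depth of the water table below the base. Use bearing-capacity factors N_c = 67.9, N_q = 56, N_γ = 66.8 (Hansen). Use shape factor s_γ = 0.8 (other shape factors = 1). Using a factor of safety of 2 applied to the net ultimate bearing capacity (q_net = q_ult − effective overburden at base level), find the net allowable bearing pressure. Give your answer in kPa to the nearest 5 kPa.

Effective surcharge at the founding depth q = γ·D_f = 17.2 × 2.16 = 37.152 kPa.
With d_w = 2.29 m < B, γ̄ = 8.59 + (2.29/3.4) × (17.2 − 8.59) = 14.389 kN/m³.
q_ult = q·N_q + 0.5·γ·B·N_γ·s_γ
     = 37.152 × 56 + 0.5 × 14.389 × 3.4 × 66.8 × 0.8
     = 2080.5 + 1307.2 = 3387.7 kPa.
Net ultimate: q_net = 3387.7 − 37.152 = 3350.6 kPa.
q_all(net) = 3350.6 / 2 = 1675.3 kPa.

q_all(net) ≈ 1675 kPa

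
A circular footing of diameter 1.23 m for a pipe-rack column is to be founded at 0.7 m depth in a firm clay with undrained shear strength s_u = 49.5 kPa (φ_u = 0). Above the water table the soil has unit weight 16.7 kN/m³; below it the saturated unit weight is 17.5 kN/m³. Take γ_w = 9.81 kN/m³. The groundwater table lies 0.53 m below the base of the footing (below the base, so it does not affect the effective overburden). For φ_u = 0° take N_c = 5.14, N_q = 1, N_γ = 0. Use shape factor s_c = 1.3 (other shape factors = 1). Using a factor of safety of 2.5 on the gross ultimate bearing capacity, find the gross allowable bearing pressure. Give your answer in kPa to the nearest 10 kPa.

q = γ·D_f = 16.7 × 0.7 = 11.69 kPa.
c·N_c·s_c = 49.5 × 5.14 × 1.3 = 330.76 kPa
q·N_q = 11.69 × 1 = 11.69 kPa
q_ult = 330.76 + 11.69 = 342.45 kPa.
q_all = 342.45 / 2.5 = 136.98 kPa.

q_all ≈ 140 kPa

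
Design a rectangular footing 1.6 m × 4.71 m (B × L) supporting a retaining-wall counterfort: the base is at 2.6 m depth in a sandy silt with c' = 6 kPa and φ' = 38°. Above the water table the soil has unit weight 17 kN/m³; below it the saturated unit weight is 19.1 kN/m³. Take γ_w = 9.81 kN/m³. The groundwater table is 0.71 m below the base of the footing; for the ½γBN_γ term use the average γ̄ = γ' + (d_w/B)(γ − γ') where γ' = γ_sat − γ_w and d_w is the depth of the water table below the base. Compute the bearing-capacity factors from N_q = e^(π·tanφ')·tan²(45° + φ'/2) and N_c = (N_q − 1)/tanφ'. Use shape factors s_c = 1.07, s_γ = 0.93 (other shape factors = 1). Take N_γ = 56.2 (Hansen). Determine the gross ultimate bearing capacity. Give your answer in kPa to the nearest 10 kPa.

q_ult ≈ 3090 kPa

tan38° = 0.7813, so N_q = e^(π×0.7813)·tan²(64°) = 11.64 × 4.204 = 48.93.
N_c = (48.93 − 1)/tan38° = 61.35.
Overburden at base level: q = 17 × 2.6 = 44.2 kPa.
The water table is 0.71 m below the base (< B = 1.6 m), so the ½γBN_γ term uses γ̄ = γ' + (d_w/B)(γ − γ') = 9.29 + (0.71/1.6)(17 − 9.29) = 12.711 kN/m³.
Cohesion term c·N_c·s_c = 6 × 61.352 × 1.07 = 393.88 kPa; surcharge term q·N_q = 44.2 × 48.933 = 2162.8 kPa; self-weight term 0.5·γ·B·N_γ·s_γ = 0.5 × 12.711 × 1.6 × 56.2 × 0.93 = 531.5 kPa.
q_ult = 393.88 + 2162.8 + 531.5 = 3088.2 kPa.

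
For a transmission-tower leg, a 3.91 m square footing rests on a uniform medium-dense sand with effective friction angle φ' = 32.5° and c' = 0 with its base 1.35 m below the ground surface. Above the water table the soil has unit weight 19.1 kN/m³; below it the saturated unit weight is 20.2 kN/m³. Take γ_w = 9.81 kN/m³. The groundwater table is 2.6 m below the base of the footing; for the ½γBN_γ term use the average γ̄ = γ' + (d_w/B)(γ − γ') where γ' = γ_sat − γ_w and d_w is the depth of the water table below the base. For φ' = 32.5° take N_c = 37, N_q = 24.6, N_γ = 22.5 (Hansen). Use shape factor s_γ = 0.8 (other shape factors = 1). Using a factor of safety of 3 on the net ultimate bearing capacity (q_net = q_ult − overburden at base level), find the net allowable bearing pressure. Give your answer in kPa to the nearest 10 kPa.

q_all(net) ≈ 390 kPa

Effective surcharge at the founding depth q = γ·D_f = 19.1 × 1.35 = 25.785 kPa.
With d_w = 2.6 m < B, γ̄ = 10.39 + (2.6/3.91) × (19.1 − 10.39) = 16.182 kN/m³.
q_ult = q·N_q + 0.5·γ·B·N_γ·s_γ
     = 25.785 × 24.6 + 0.5 × 16.182 × 3.91 × 22.5 × 0.8
     = 634.31 + 569.44 = 1203.7 kPa.
q_net = 1203.7 − 25.785 = 1178 kPa.
q_all(net) = 1178 / 3 = 392.65 kPa.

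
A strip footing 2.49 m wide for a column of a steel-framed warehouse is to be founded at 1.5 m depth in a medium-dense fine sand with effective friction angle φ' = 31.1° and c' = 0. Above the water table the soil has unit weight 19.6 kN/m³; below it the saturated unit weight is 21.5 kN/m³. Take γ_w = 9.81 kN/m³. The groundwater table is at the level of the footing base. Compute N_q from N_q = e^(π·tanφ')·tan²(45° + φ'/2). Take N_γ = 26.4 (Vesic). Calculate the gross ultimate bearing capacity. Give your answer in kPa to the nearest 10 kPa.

q_ult ≈ 1000 kPa

tan31.1° = 0.6032, so N_q = e^(π×0.6032)·tan²(60.55°) = 6.653 × 3.137 = 20.87.
q = γ·D_f = 19.6 × 1.5 = 29.4 kPa.
For the ½γBN_γ term take γ' = 21.5 − 9.81 = 11.69 kN/m³ (soil below base is submerged).
q·N_q = 29.4 × 20.87 = 613.59 kPa
0.5·γ·B·N_γ = 0.5 × 11.69 × 2.49 × 26.4 = 384.23 kPa
q_ult = 613.59 + 384.23 = 997.82 kPa.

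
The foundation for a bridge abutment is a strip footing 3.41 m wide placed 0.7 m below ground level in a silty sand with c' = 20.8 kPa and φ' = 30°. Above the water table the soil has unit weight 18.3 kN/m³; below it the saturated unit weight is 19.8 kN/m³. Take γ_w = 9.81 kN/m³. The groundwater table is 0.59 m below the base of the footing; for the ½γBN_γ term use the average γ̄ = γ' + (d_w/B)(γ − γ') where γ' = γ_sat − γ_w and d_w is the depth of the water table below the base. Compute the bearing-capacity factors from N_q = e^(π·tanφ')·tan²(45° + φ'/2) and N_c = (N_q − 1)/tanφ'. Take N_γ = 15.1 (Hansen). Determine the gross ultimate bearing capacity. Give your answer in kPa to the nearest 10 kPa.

q_ult ≈ 1160 kPa

tan30° = 0.5774, so N_q = e^(π×0.5774)·tan²(60°) = 6.134 × 3.0 = 18.4.
N_c = (18.4 − 1)/tan30° = 30.14.
Overburden at base level: q = 18.3 × 0.7 = 12.81 kPa.
The water table is 0.59 m below the base (< B = 3.41 m), so the ½γBN_γ term uses γ̄ = γ' + (d_w/B)(γ − γ') = 9.99 + (0.59/3.41)(18.3 − 9.99) = 11.428 kN/m³.
Cohesion term c·N_c = 20.8 × 30.14 = 626.9 kPa; surcharge term q·N_q = 12.81 × 18.401 = 235.72 kPa; self-weight term 0.5·γ·B·N_γ = 0.5 × 11.428 × 3.41 × 15.1 = 294.21 kPa.
q_ult = 626.9 + 235.72 + 294.21 = 1156.8 kPa.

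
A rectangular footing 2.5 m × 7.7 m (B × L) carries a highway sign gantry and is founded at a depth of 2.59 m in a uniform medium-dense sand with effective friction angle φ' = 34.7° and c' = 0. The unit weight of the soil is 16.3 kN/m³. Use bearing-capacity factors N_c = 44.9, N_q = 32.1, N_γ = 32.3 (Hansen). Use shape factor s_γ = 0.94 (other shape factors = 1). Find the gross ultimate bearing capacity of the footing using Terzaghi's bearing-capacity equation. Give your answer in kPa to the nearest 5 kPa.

Overburden at base level: q = 16.3 × 2.59 = 42.217 kPa.
Surcharge term q·N_q = 42.217 × 32.1 = 1355.2 kPa; self-weight term 0.5·γ·B·N_γ·s_γ = 0.5 × 16.3 × 2.5 × 32.3 × 0.94 = 618.63 kPa.
q_ult = 1355.2 + 618.63 = 1973.8 kPa.

q_ult ≈ 1975 kPa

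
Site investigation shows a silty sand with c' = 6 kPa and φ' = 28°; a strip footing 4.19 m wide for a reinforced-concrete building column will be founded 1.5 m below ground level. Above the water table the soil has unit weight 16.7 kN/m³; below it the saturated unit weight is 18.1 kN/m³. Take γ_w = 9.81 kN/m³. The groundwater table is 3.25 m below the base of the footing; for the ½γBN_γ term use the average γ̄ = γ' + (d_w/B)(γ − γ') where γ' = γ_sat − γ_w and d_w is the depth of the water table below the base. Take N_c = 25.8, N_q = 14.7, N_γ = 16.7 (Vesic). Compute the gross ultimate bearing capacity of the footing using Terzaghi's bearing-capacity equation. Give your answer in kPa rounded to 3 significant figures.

q_ult ≈ 1040 kPa

Overburden at base level: q = 16.7 × 1.5 = 25.05 kPa.
The water table is 3.25 m below the base (< B = 4.19 m), so the ½γBN_γ term uses γ̄ = γ' + (d_w/B)(γ − γ') = 8.29 + (3.25/4.19)(16.7 − 8.29) = 14.813 kN/m³.
Cohesion term c·N_c = 6 × 25.8 = 154.8 kPa; surcharge term q·N_q = 25.05 × 14.7 = 368.23 kPa; self-weight term 0.5·γ·B·N_γ = 0.5 × 14.813 × 4.19 × 16.7 = 518.26 kPa.
q_ult = 154.8 + 368.23 + 518.26 = 1041.3 kPa.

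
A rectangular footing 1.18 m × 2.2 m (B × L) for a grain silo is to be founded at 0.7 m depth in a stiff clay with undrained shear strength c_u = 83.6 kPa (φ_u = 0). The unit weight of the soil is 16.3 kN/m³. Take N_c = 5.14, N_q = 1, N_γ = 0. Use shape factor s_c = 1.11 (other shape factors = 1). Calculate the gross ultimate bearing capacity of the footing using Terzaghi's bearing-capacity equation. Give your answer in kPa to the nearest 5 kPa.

q_ult ≈ 490 kPa

q = γ·D_f = 16.3 × 0.7 = 11.41 kPa.
c·N_c·s_c = 83.6 × 5.14 × 1.11 = 476.97 kPa
q·N_q = 11.41 × 1 = 11.41 kPa
q_ult = 476.97 + 11.41 = 488.38 kPa.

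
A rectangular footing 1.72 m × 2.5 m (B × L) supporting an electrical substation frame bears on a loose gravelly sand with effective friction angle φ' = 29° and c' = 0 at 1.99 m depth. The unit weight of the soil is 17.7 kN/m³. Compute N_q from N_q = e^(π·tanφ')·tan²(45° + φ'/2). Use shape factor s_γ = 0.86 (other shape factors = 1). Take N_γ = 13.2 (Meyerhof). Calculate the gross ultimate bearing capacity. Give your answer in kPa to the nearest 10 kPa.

tan29° = 0.5543, so N_q = e^(π×0.5543)·tan²(59.5°) = 5.705 × 2.882 = 16.44.
Effective surcharge at the founding depth q = γ·D_f = 17.7 × 1.99 = 35.223 kPa.
q_ult = q·N_q + 0.5·γ·B·N_γ·s_γ
     = 35.223 × 16.443 + 0.5 × 17.7 × 1.72 × 13.2 × 0.86
     = 579.18 + 172.8 = 751.98 kPa.

q_ult ≈ 750 kPa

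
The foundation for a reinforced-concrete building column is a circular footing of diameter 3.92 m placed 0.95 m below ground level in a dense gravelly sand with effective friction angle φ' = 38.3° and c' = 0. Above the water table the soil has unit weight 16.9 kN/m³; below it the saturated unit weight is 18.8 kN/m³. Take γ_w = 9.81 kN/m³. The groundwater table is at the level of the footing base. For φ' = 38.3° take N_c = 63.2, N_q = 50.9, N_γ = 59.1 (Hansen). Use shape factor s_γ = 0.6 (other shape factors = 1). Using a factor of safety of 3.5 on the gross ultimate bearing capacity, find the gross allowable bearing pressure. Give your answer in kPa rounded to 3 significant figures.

q_all ≈ 412 kPa

Effective surcharge at the founding depth q = γ·D_f = 16.9 × 0.95 = 16.055 kPa.
The water table coincides with the base, so in the self-weight term γ → γ' = 8.99 kN/m³.
q_ult = q·N_q + 0.5·γ·B·N_γ·s_γ
     = 16.055 × 50.9 + 0.5 × 8.99 × 3.92 × 59.1 × 0.6
     = 817.2 + 624.82 = 1442 kPa.
q_all = 1442 / 3.5 = 412.01 kPa.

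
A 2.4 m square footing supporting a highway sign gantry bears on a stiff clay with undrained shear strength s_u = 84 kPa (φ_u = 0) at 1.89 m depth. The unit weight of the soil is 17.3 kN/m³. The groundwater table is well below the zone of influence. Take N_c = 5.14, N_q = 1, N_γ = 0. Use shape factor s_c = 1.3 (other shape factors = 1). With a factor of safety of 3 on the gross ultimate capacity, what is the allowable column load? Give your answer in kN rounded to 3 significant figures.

Effective surcharge at the founding depth q = γ·D_f = 17.3 × 1.89 = 32.697 kPa.
q_ult = c·N_c·s_c + q·N_q
     = 84 × 5.14 × 1.3 + 32.697 × 1
     = 561.29 + 32.697 = 593.99 kPa.
Gross allowable pressure q_all = 593.99 / 3 = 198 kPa.
Footing area = 5.76 m², so allowable column load = 198 × 5.76 = 1140.5 kN.

P_all ≈ 1140 kN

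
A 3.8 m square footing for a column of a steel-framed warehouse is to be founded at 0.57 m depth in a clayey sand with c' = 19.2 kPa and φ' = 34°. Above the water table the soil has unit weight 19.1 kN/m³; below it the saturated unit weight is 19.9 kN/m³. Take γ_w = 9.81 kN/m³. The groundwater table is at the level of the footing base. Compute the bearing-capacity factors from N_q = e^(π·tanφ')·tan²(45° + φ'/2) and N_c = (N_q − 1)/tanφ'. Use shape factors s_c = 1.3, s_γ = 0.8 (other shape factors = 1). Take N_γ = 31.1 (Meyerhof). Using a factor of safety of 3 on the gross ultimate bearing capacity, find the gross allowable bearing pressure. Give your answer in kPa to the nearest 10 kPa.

N_q = e^(π·tan34°)·tan²(62°) = 29.44; N_c = (N_q − 1)/tanφ' = 42.16.
q = γ·D_f = 19.1 × 0.57 = 10.887 kPa.
For the ½γBN_γ term take γ' = 19.9 − 9.81 = 10.09 kN/m³ (soil below base is submerged).
c·N_c·s_c = 19.2 × 42.164 × 1.3 = 1052.4 kPa
q·N_q = 10.887 × 29.44 = 320.51 kPa
0.5·γ·B·N_γ·s_γ = 0.5 × 10.09 × 3.8 × 31.1 × 0.8 = 476.97 kPa
q_ult = 1052.4 + 320.51 + 476.97 = 1849.9 kPa.
q_all = 1849.9 / 3 = 616.63 kPa.

q_all ≈ 620 kPa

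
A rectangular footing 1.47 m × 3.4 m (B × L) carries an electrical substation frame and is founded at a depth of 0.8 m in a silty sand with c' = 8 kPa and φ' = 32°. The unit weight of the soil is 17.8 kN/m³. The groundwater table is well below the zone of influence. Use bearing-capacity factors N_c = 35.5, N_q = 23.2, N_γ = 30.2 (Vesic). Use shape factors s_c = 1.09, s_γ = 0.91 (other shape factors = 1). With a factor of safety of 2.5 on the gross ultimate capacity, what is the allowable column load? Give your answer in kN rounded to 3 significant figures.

Overburden at base level: q = 17.8 × 0.8 = 14.24 kPa.
Cohesion term c·N_c·s_c = 8 × 35.5 × 1.09 = 309.56 kPa; surcharge term q·N_q = 14.24 × 23.2 = 330.37 kPa; self-weight term 0.5·γ·B·N_γ·s_γ = 0.5 × 17.8 × 1.47 × 30.2 × 0.91 = 359.55 kPa.
q_ult = 309.56 + 330.37 + 359.55 = 999.48 kPa.
Gross allowable pressure q_all = 999.48 / 2.5 = 399.79 kPa.
Footing area = 4.998 m², so allowable column load = 399.79 × 4.998 = 1998.2 kN.

P_all ≈ 2000 kN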